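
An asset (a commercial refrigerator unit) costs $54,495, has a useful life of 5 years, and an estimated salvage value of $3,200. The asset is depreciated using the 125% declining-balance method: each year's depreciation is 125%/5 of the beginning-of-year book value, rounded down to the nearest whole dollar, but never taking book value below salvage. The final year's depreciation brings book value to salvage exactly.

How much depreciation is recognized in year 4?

Depreciable base = $54,495 − $3,200 = $51,295.
Year 1: ⌊$54,495 × 125%/5⌋ = $13,623. Book value $40,872.
Year 2: ⌊$40,872 × 125%/5⌋ = $10,218. Book value $30,654.
Year 3: ⌊$30,654 × 125%/5⌋ = $7,663. Book value $22,991.
Year 4: ⌊$22,991 × 125%/5⌋ = $5,747. Book value $17,244.

$5,747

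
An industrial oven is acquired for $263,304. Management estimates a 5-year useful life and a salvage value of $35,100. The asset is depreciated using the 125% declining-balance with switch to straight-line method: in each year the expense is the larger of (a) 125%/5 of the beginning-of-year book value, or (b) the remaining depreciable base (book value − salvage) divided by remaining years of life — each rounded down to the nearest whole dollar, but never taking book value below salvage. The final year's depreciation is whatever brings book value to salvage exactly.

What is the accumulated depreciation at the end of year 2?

$115,195

Depreciable base = $263,304 − $35,100 = $228,204.
Year 1: DB = ⌊$263,304 × 125%/5⌋ = $65,826; SL = ⌊$228,204/5⌋ = $45,640 → take DB $65,826. Book value $197,478.
Year 2: DB = ⌊$197,478 × 125%/5⌋ = $49,369; SL = ⌊$162,378/4⌋ = $40,594 → take DB $49,369. Book value $148,109.
Accumulated through year 2 = $263,304 − $148,109 = $115,195.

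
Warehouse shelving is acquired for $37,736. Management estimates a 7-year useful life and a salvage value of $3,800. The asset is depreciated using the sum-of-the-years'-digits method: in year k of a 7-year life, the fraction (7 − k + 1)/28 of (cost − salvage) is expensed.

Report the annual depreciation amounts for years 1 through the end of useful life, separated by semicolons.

$8,484; $7,272; $6,060; $4,848; $3,636; $2,424; $1,212

Depreciable base = $37,736 − $3,800 = $33,936.
Sum of the years' digits = 7+6+5+4+3+2+1 = 28.
Year 1: $33,936 × 7/28 = $8,484. Book value $29,252.
Year 2: $33,936 × 6/28 = $7,272. Book value $21,980.
Year 3: $33,936 × 5/28 = $6,060. Book value $15,920.
Year 4: $33,936 × 4/28 = $4,848. Book value $11,072.
Year 5: $33,936 × 3/28 = $3,636. Book value $7,436.
Year 6: $33,936 × 2/28 = $2,424. Book value $5,012.
Year 7: $33,936 × 1/28 = $1,212. Book value $3,800.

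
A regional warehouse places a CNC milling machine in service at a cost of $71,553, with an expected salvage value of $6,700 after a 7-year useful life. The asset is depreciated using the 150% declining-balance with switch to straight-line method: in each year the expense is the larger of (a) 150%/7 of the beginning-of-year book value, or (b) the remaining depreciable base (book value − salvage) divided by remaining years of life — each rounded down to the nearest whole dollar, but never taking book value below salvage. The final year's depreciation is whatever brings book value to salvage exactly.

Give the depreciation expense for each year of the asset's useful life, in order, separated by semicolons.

$15,332; $12,047; $9,465; $7,437; $6,857; $6,857; $6,858

Depreciable base = $71,553 − $6,700 = $64,853.
Year 1: DB = ⌊$71,553 × 150%/7⌋ = $15,332; SL = ⌊$64,853/7⌋ = $9,264 → take DB $15,332. Book value $56,221.
Year 2: DB = ⌊$56,221 × 150%/7⌋ = $12,047; SL = ⌊$49,521/6⌋ = $8,253 → take DB $12,047. Book value $44,174.
Year 3: DB = ⌊$44,174 × 150%/7⌋ = $9,465; SL = ⌊$37,474/5⌋ = $7,494 → take DB $9,465. Book value $34,709.
Year 4: DB = ⌊$34,709 × 150%/7⌋ = $7,437; SL = ⌊$28,009/4⌋ = $7,002 → take DB $7,437. Book value $27,272.
Year 5: DB = ⌊$27,272 × 150%/7⌋ = $5,844; SL = ⌊$20,572/3⌋ = $6,857 → take SL $6,857. Book value $20,415.
Year 6: DB = ⌊$20,415 × 150%/7⌋ = $4,374; SL = ⌊$13,715/2⌋ = $6,857 → take SL $6,857. Book value $13,558.
Year 7 (final): $13,558 − $6,700 = $6,858. Book value $6,700.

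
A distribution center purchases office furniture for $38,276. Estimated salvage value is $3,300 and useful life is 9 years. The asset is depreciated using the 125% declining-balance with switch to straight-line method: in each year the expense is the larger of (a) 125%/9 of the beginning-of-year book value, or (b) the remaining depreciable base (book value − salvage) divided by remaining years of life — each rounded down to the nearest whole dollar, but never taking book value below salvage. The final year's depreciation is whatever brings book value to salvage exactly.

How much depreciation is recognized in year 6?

Depreciable base = $38,276 − $3,300 = $34,976.
Year 1: DB = ⌊$38,276 × 125%/9⌋ = $5,316; SL = ⌊$34,976/9⌋ = $3,886 → take DB $5,316. Book value $32,960.
Year 2: DB = ⌊$32,960 × 125%/9⌋ = $4,577; SL = ⌊$29,660/8⌋ = $3,707 → take DB $4,577. Book value $28,383.
Year 3: DB = ⌊$28,383 × 125%/9⌋ = $3,942; SL = ⌊$25,083/7⌋ = $3,583 → take DB $3,942. Book value $24,441.
Year 4: DB = ⌊$24,441 × 125%/9⌋ = $3,394; SL = ⌊$21,141/6⌋ = $3,523 → take SL $3,523. Book value $20,918.
Year 5: DB = ⌊$20,918 × 125%/9⌋ = $2,905; SL = ⌊$17,618/5⌋ = $3,523 → take SL $3,523. Book value $17,395.
Year 6: DB = ⌊$17,395 × 125%/9⌋ = $2,415; SL = ⌊$14,095/4⌋ = $3,523 → take SL $3,523. Book value $13,872.

$3,523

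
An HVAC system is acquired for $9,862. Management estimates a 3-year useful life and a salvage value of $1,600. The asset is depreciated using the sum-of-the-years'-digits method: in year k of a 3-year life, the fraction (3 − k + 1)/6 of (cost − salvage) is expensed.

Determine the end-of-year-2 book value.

$2,977

Depreciable base = $9,862 − $1,600 = $8,262.
Sum of the years' digits = 3+2+1 = 6.
Year 1: $8,262 × 3/6 = $4,131. Book value $5,731.
Year 2: $8,262 × 2/6 = $2,754. Book value $2,977.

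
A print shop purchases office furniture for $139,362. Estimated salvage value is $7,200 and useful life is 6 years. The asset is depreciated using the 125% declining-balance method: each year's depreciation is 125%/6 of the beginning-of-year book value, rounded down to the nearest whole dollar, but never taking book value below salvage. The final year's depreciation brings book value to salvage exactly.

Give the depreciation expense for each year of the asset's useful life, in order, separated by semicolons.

Depreciable base = $139,362 − $7,200 = $132,162.
Year 1: ⌊$139,362 × 125%/6⌋ = $29,033. Book value $110,329.
Year 2: ⌊$110,329 × 125%/6⌋ = $22,985. Book value $87,344.
Year 3: ⌊$87,344 × 125%/6⌋ = $18,196. Book value $69,148.
Year 4: ⌊$69,148 × 125%/6⌋ = $14,405. Book value $54,743.
Year 5: ⌊$54,743 × 125%/6⌋ = $11,404. Book value $43,339.
Year 6 (final): $43,339 − $7,200 = $36,139. Book value $7,200.

$29,033; $22,985; $18,196; $14,405; $11,404; $36,139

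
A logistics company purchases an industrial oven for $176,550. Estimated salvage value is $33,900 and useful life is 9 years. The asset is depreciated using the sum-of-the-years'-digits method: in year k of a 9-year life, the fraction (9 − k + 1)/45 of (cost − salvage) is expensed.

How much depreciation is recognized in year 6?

Depreciable base = $176,550 − $33,900 = $142,650.
Sum of the years' digits = 9+8+7+6+5+4+3+2+1 = 45.
Year 1: $142,650 × 9/45 = $28,530. Book value $148,020.
Year 2: $142,650 × 8/45 = $25,360. Book value $122,660.
Year 3: $142,650 × 7/45 = $22,190. Book value $100,470.
Year 4: $142,650 × 6/45 = $19,020. Book value $81,450.
Year 5: $142,650 × 5/45 = $15,850. Book value $65,600.
Year 6: $142,650 × 4/45 = $12,680. Book value $52,920.

$12,680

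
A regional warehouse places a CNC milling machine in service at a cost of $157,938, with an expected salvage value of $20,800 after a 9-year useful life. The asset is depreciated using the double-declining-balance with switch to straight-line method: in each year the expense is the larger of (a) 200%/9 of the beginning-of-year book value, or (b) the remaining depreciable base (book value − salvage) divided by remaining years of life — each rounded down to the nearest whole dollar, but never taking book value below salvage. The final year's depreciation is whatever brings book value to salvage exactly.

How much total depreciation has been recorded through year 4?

$100,139

Depreciable base = $157,938 − $20,800 = $137,138.
Year 1: DB = ⌊$157,938 × 200%/9⌋ = $35,097; SL = ⌊$137,138/9⌋ = $15,237 → take DB $35,097. Book value $122,841.
Year 2: DB = ⌊$122,841 × 200%/9⌋ = $27,298; SL = ⌊$102,041/8⌋ = $12,755 → take DB $27,298. Book value $95,543.
Year 3: DB = ⌊$95,543 × 200%/9⌋ = $21,231; SL = ⌊$74,743/7⌋ = $10,677 → take DB $21,231. Book value $74,312.
Year 4: DB = ⌊$74,312 × 200%/9⌋ = $16,513; SL = ⌊$53,512/6⌋ = $8,918 → take DB $16,513. Book value $57,799.
Accumulated through year 4 = $157,938 − $57,799 = $100,139.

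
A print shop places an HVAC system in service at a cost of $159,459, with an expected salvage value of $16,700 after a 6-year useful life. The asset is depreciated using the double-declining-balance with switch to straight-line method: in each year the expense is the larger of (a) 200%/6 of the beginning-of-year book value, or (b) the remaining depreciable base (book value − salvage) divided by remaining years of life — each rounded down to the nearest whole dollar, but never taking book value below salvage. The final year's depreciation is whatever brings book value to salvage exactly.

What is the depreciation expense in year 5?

Depreciable base = $159,459 − $16,700 = $142,759.
Year 1: DB = ⌊$159,459 × 200%/6⌋ = $53,153; SL = ⌊$142,759/6⌋ = $23,793 → take DB $53,153. Book value $106,306.
Year 2: DB = ⌊$106,306 × 200%/6⌋ = $35,435; SL = ⌊$89,606/5⌋ = $17,921 → take DB $35,435. Book value $70,871.
Year 3: DB = ⌊$70,871 × 200%/6⌋ = $23,623; SL = ⌊$54,171/4⌋ = $13,542 → take DB $23,623. Book value $47,248.
Year 4: DB = ⌊$47,248 × 200%/6⌋ = $15,749; SL = ⌊$30,548/3⌋ = $10,182 → take DB $15,749. Book value $31,499.
Year 5: DB = ⌊$31,499 × 200%/6⌋ = $10,499; SL = ⌊$14,799/2⌋ = $7,399 → take DB $10,499. Book value $21,000.

$10,499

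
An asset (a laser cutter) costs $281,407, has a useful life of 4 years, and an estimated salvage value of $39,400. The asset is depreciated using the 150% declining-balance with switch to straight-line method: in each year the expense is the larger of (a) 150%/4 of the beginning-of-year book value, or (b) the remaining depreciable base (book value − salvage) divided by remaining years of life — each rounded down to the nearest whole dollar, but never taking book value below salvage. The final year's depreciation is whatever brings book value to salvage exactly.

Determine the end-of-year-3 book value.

$68,704

Depreciable base = $281,407 − $39,400 = $242,007.
Year 1: DB = ⌊$281,407 × 150%/4⌋ = $105,527; SL = ⌊$242,007/4⌋ = $60,501 → take DB $105,527. Book value $175,880.
Year 2: DB = ⌊$175,880 × 150%/4⌋ = $65,955; SL = ⌊$136,480/3⌋ = $45,493 → take DB $65,955. Book value $109,925.
Year 3: DB = ⌊$109,925 × 150%/4⌋ = $41,221; SL = ⌊$70,525/2⌋ = $35,262 → take DB $41,221. Book value $68,704.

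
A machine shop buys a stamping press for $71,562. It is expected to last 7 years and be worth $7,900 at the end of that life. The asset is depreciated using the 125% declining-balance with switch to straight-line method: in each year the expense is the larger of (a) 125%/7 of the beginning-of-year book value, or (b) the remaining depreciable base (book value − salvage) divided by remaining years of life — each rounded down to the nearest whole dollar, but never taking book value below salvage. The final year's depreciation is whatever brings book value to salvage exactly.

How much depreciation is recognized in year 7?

Depreciable base = $71,562 − $7,900 = $63,662.
Year 1: DB = ⌊$71,562 × 125%/7⌋ = $12,778; SL = ⌊$63,662/7⌋ = $9,094 → take DB $12,778. Book value $58,784.
Year 2: DB = ⌊$58,784 × 125%/7⌋ = $10,497; SL = ⌊$50,884/6⌋ = $8,480 → take DB $10,497. Book value $48,287.
Year 3: DB = ⌊$48,287 × 125%/7⌋ = $8,622; SL = ⌊$40,387/5⌋ = $8,077 → take DB $8,622. Book value $39,665.
Year 4: DB = ⌊$39,665 × 125%/7⌋ = $7,083; SL = ⌊$31,765/4⌋ = $7,941 → take SL $7,941. Book value $31,724.
Year 5: DB = ⌊$31,724 × 125%/7⌋ = $5,665; SL = ⌊$23,824/3⌋ = $7,941 → take SL $7,941. Book value $23,783.
Year 6: DB = ⌊$23,783 × 125%/7⌋ = $4,246; SL = ⌊$15,883/2⌋ = $7,941 → take SL $7,941. Book value $15,842.
Year 7 (final): $15,842 − $7,900 = $7,942. Book value $7,900.

$7,942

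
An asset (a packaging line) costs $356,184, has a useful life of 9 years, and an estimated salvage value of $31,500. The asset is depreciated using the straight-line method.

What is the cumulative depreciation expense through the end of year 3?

$108,228

Depreciable base = $356,184 − $31,500 = $324,684.
Annual expense = $324,684 / 9 = $36,076.
End of year 1: book value $320,108.
End of year 2: book value $284,032.
End of year 3: book value $247,956.
Accumulated through year 3 = $356,184 − $247,956 = $108,228.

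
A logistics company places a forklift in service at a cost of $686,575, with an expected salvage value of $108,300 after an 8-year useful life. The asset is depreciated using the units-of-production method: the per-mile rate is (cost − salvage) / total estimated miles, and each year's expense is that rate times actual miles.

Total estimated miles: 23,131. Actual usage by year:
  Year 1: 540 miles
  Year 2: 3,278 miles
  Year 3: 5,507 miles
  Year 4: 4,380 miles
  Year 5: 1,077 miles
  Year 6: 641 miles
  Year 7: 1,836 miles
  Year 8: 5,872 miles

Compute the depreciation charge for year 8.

Depreciable base = $686,575 − $108,300 = $578,275.
Rate = $578,275 / 23,131 miles = $25 per mile.
Year 1: 540 × $25 = $13,500. Book value $673,075.
Year 2: 3,278 × $25 = $81,950. Book value $591,125.
Year 3: 5,507 × $25 = $137,675. Book value $453,450.
Year 4: 4,380 × $25 = $109,500. Book value $343,950.
Year 5: 1,077 × $25 = $26,925. Book value $317,025.
Year 6: 641 × $25 = $16,025. Book value $301,000.
Year 7: 1,836 × $25 = $45,900. Book value $255,100.
Year 8: 5,872 × $25 = $146,800. Book value $108,300.

$146,800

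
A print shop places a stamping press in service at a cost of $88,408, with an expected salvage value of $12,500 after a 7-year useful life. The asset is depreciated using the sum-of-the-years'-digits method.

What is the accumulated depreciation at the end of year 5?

$67,775

Depreciable base = $88,408 − $12,500 = $75,908.
Sum of the years' digits = 7+6+5+4+3+2+1 = 28.
Year 1: $75,908 × 7/28 = $18,977. Book value $69,431.
Year 2: $75,908 × 6/28 = $16,266. Book value $53,165.
Year 3: $75,908 × 5/28 = $13,555. Book value $39,610.
Year 4: $75,908 × 4/28 = $10,844. Book value $28,766.
Year 5: $75,908 × 3/28 = $8,133. Book value $20,633.
Accumulated through year 5 = $88,408 − $20,633 = $67,775.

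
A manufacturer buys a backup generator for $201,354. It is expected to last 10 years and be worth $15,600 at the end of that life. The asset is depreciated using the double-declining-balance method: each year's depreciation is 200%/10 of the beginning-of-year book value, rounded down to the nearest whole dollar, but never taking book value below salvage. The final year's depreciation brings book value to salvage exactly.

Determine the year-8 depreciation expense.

Depreciable base = $201,354 − $15,600 = $185,754.
Year 1: ⌊$201,354 × 200%/10⌋ = $40,270. Book value $161,084.
Year 2: ⌊$161,084 × 200%/10⌋ = $32,216. Book value $128,868.
Year 3: ⌊$128,868 × 200%/10⌋ = $25,773. Book value $103,095.
Year 4: ⌊$103,095 × 200%/10⌋ = $20,619. Book value $82,476.
Year 5: ⌊$82,476 × 200%/10⌋ = $16,495. Book value $65,981.
Year 6: ⌊$65,981 × 200%/10⌋ = $13,196. Book value $52,785.
Year 7: ⌊$52,785 × 200%/10⌋ = $10,557. Book value $42,228.
Year 8: ⌊$42,228 × 200%/10⌋ = $8,445. Book value $33,783.

$8,445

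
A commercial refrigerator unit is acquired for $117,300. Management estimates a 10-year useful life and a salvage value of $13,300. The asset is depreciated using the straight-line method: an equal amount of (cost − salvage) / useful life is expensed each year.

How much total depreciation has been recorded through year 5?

Depreciable base = $117,300 − $13,300 = $104,000.
Annual expense = $104,000 / 10 = $10,400.
End of year 1: book value $106,900.
End of year 2: book value $96,500.
End of year 3: book value $86,100.
End of year 4: book value $75,700.
End of year 5: book value $65,300.
Accumulated through year 5 = $117,300 − $65,300 = $52,000.

$52,000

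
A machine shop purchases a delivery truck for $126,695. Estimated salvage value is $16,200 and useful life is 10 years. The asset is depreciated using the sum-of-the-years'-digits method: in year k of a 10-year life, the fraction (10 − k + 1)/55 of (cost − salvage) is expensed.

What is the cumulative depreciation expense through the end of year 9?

Depreciable base = $126,695 − $16,200 = $110,495.
Sum of the years' digits = 10+9+8+7+6+5+4+3+2+1 = 55.
Year 1: $110,495 × 10/55 = $20,090. Book value $106,605.
Year 2: $110,495 × 9/55 = $18,081. Book value $88,524.
Year 3: $110,495 × 8/55 = $16,072. Book value $72,452.
Year 4: $110,495 × 7/55 = $14,063. Book value $58,389.
Year 5: $110,495 × 6/55 = $12,054. Book value $46,335.
Year 6: $110,495 × 5/55 = $10,045. Book value $36,290.
Year 7: $110,495 × 4/55 = $8,036. Book value $28,254.
Year 8: $110,495 × 3/55 = $6,027. Book value $22,227.
Year 9: $110,495 × 2/55 = $4,018. Book value $18,209.
Accumulated through year 9 = $126,695 − $18,209 = $108,486.

$108,486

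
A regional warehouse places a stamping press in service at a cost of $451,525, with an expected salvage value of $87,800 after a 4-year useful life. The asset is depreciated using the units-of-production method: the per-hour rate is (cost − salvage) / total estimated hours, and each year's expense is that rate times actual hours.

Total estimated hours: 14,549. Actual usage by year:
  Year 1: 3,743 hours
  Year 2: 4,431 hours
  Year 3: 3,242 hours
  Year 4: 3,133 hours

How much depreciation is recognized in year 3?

$81,050

Depreciable base = $451,525 − $87,800 = $363,725.
Rate = $363,725 / 14,549 hours = $25 per hour.
Year 1: 3,743 × $25 = $93,575. Book value $357,950.
Year 2: 4,431 × $25 = $110,775. Book value $247,175.
Year 3: 3,242 × $25 = $81,050. Book value $166,125.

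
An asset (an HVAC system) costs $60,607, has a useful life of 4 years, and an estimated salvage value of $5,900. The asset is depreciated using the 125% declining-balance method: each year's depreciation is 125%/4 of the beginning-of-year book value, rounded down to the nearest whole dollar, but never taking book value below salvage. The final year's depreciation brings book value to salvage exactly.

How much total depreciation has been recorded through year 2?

Depreciable base = $60,607 − $5,900 = $54,707.
Year 1: ⌊$60,607 × 125%/4⌋ = $18,939. Book value $41,668.
Year 2: ⌊$41,668 × 125%/4⌋ = $13,021. Book value $28,647.
Accumulated through year 2 = $60,607 − $28,647 = $31,960.

$31,960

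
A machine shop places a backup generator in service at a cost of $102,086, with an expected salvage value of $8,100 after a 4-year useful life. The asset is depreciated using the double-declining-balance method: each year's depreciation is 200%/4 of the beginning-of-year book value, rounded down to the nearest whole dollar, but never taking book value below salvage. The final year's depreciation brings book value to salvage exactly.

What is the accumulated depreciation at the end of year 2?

$76,564

Depreciable base = $102,086 − $8,100 = $93,986.
Year 1: ⌊$102,086 × 200%/4⌋ = $51,043. Book value $51,043.
Year 2: ⌊$51,043 × 200%/4⌋ = $25,521. Book value $25,522.
Accumulated through year 2 = $102,086 − $25,522 = $76,564.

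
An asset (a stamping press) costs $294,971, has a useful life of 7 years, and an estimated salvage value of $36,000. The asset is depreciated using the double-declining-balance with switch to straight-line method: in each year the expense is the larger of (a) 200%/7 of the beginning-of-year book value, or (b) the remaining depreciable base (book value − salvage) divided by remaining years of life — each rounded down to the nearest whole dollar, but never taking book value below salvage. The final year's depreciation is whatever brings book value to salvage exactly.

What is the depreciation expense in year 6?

Depreciable base = $294,971 − $36,000 = $258,971.
Year 1: DB = ⌊$294,971 × 200%/7⌋ = $84,277; SL = ⌊$258,971/7⌋ = $36,995 → take DB $84,277. Book value $210,694.
Year 2: DB = ⌊$210,694 × 200%/7⌋ = $60,198; SL = ⌊$174,694/6⌋ = $29,115 → take DB $60,198. Book value $150,496.
Year 3: DB = ⌊$150,496 × 200%/7⌋ = $42,998; SL = ⌊$114,496/5⌋ = $22,899 → take DB $42,998. Book value $107,498.
Year 4: DB = ⌊$107,498 × 200%/7⌋ = $30,713; SL = ⌊$71,498/4⌋ = $17,874 → take DB $30,713. Book value $76,785.
Year 5: DB = ⌊$76,785 × 200%/7⌋ = $21,938; SL = ⌊$40,785/3⌋ = $13,595 → take DB $21,938. Book value $54,847.
Year 6: DB = ⌊$54,847 × 200%/7⌋ = $15,670; SL = ⌊$18,847/2⌋ = $9,423 → take DB $15,670. Book value $39,177.

$15,670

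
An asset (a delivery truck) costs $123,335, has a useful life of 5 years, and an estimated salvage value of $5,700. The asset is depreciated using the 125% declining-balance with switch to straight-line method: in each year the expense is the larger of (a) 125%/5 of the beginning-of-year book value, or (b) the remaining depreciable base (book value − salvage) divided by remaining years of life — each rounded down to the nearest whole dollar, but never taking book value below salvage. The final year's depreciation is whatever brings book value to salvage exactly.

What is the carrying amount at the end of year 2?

$69,377

Depreciable base = $123,335 − $5,700 = $117,635.
Year 1: DB = ⌊$123,335 × 125%/5⌋ = $30,833; SL = ⌊$117,635/5⌋ = $23,527 → take DB $30,833. Book value $92,502.
Year 2: DB = ⌊$92,502 × 125%/5⌋ = $23,125; SL = ⌊$86,802/4⌋ = $21,700 → take DB $23,125. Book value $69,377.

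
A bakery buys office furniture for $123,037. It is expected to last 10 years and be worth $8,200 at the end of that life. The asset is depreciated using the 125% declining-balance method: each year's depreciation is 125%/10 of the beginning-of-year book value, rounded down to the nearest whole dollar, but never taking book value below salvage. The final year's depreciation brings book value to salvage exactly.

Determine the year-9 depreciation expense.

$5,284

Depreciable base = $123,037 − $8,200 = $114,837.
Year 1: ⌊$123,037 × 125%/10⌋ = $15,379. Book value $107,658.
Year 2: ⌊$107,658 × 125%/10⌋ = $13,457. Book value $94,201.
Year 3: ⌊$94,201 × 125%/10⌋ = $11,775. Book value $82,426.
Year 4: ⌊$82,426 × 125%/10⌋ = $10,303. Book value $72,123.
Year 5: ⌊$72,123 × 125%/10⌋ = $9,015. Book value $63,108.
Year 6: ⌊$63,108 × 125%/10⌋ = $7,888. Book value $55,220.
Year 7: ⌊$55,220 × 125%/10⌋ = $6,902. Book value $48,318.
Year 8: ⌊$48,318 × 125%/10⌋ = $6,039. Book value $42,279.
Year 9: ⌊$42,279 × 125%/10⌋ = $5,284. Book value $36,995.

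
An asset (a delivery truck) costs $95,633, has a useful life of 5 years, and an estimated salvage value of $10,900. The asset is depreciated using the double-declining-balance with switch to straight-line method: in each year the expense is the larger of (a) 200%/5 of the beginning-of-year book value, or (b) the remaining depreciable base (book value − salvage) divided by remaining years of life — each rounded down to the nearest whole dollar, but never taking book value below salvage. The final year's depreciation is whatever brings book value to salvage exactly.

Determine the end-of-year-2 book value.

Depreciable base = $95,633 − $10,900 = $84,733.
Year 1: DB = ⌊$95,633 × 200%/5⌋ = $38,253; SL = ⌊$84,733/5⌋ = $16,946 → take DB $38,253. Book value $57,380.
Year 2: DB = ⌊$57,380 × 200%/5⌋ = $22,952; SL = ⌊$46,480/4⌋ = $11,620 → take DB $22,952. Book value $34,428.

$34,428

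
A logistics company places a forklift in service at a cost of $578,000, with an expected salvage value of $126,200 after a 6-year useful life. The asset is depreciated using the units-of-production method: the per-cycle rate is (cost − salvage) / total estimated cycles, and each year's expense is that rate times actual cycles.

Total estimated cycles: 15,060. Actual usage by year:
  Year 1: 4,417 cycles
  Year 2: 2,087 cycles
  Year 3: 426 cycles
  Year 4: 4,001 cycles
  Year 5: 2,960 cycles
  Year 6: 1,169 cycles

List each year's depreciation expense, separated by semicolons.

$132,510; $62,610; $12,780; $120,030; $88,800; $35,070

Depreciable base = $578,000 − $126,200 = $451,800.
Rate = $451,800 / 15,060 cycles = $30 per cycle.
Year 1: 4,417 × $30 = $132,510. Book value $445,490.
Year 2: 2,087 × $30 = $62,610. Book value $382,880.
Year 3: 426 × $30 = $12,780. Book value $370,100.
Year 4: 4,001 × $30 = $120,030. Book value $250,070.
Year 5: 2,960 × $30 = $88,800. Book value $161,270.
Year 6: 1,169 × $30 = $35,070. Book value $126,200.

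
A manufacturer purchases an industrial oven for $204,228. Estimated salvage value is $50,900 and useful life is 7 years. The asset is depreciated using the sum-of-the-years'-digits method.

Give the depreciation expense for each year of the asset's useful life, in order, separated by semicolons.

Depreciable base = $204,228 − $50,900 = $153,328.
Sum of the years' digits = 7+6+5+4+3+2+1 = 28.
Year 1: $153,328 × 7/28 = $38,332. Book value $165,896.
Year 2: $153,328 × 6/28 = $32,856. Book value $133,040.
Year 3: $153,328 × 5/28 = $27,380. Book value $105,660.
Year 4: $153,328 × 4/28 = $21,904. Book value $83,756.
Year 5: $153,328 × 3/28 = $16,428. Book value $67,328.
Year 6: $153,328 × 2/28 = $10,952. Book value $56,376.
Year 7: $153,328 × 1/28 = $5,476. Book value $50,900.

$38,332; $32,856; $27,380; $21,904; $16,428; $10,952; $5,476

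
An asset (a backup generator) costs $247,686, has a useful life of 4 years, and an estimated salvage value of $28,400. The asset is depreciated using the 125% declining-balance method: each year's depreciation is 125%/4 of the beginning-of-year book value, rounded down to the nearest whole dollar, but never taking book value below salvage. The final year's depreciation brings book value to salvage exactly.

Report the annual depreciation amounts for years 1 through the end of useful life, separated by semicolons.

$77,401; $53,214; $36,584; $52,087

Depreciable base = $247,686 − $28,400 = $219,286.
Year 1: ⌊$247,686 × 125%/4⌋ = $77,401. Book value $170,285.
Year 2: ⌊$170,285 × 125%/4⌋ = $53,214. Book value $117,071.
Year 3: ⌊$117,071 × 125%/4⌋ = $36,584. Book value $80,487.
Year 4 (final): $80,487 − $28,400 = $52,087. Book value $28,400.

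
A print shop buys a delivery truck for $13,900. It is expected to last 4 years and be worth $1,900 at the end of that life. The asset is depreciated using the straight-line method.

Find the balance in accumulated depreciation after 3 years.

Depreciable base = $13,900 − $1,900 = $12,000.
Annual expense = $12,000 / 4 = $3,000.
End of year 1: book value $10,900.
End of year 2: book value $7,900.
End of year 3: book value $4,900.
Accumulated through year 3 = $13,900 − $4,900 = $9,000.

$9,000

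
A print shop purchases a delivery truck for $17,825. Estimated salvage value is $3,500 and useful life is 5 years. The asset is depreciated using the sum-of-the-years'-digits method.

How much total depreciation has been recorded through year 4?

$13,370

Depreciable base = $17,825 − $3,500 = $14,325.
Sum of the years' digits = 5+4+3+2+1 = 15.
Year 1: $14,325 × 5/15 = $4,775. Book value $13,050.
Year 2: $14,325 × 4/15 = $3,820. Book value $9,230.
Year 3: $14,325 × 3/15 = $2,865. Book value $6,365.
Year 4: $14,325 × 2/15 = $1,910. Book value $4,455.
Accumulated through year 4 = $17,825 − $4,455 = $13,370.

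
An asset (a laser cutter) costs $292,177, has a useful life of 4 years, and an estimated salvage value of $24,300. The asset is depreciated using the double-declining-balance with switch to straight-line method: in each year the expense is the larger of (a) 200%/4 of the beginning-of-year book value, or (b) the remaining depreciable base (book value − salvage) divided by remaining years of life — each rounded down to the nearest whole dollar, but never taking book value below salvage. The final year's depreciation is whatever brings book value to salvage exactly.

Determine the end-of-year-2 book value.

Depreciable base = $292,177 − $24,300 = $267,877.
Year 1: DB = ⌊$292,177 × 200%/4⌋ = $146,088; SL = ⌊$267,877/4⌋ = $66,969 → take DB $146,088. Book value $146,089.
Year 2: DB = ⌊$146,089 × 200%/4⌋ = $73,044; SL = ⌊$121,789/3⌋ = $40,596 → take DB $73,044. Book value $73,045.

$73,045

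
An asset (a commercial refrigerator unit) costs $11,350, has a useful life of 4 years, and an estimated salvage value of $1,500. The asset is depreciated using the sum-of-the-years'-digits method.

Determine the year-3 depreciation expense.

$1,970

Depreciable base = $11,350 − $1,500 = $9,850.
Sum of the years' digits = 4+3+2+1 = 10.
Year 1: $9,850 × 4/10 = $3,940. Book value $7,410.
Year 2: $9,850 × 3/10 = $2,955. Book value $4,455.
Year 3: $9,850 × 2/10 = $1,970. Book value $2,485.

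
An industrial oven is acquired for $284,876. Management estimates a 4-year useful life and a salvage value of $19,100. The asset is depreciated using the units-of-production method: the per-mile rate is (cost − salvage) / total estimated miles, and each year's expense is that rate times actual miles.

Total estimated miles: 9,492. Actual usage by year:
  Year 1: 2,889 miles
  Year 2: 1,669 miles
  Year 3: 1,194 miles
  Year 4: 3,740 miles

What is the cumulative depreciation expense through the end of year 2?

Depreciable base = $284,876 − $19,100 = $265,776.
Rate = $265,776 / 9,492 miles = $28 per mile.
Year 1: 2,889 × $28 = $80,892. Book value $203,984.
Year 2: 1,669 × $28 = $46,732. Book value $157,252.
Accumulated through year 2 = $284,876 − $157,252 = $127,624.

$127,624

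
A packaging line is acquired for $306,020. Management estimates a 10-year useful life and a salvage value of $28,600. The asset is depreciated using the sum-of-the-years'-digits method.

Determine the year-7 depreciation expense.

$20,176

Depreciable base = $306,020 − $28,600 = $277,420.
Sum of the years' digits = 10+9+8+7+6+5+4+3+2+1 = 55.
Year 1: $277,420 × 10/55 = $50,440. Book value $255,580.
Year 2: $277,420 × 9/55 = $45,396. Book value $210,184.
Year 3: $277,420 × 8/55 = $40,352. Book value $169,832.
Year 4: $277,420 × 7/55 = $35,308. Book value $134,524.
Year 5: $277,420 × 6/55 = $30,264. Book value $104,260.
Year 6: $277,420 × 5/55 = $25,220. Book value $79,040.
Year 7: $277,420 × 4/55 = $20,176. Book value $58,864.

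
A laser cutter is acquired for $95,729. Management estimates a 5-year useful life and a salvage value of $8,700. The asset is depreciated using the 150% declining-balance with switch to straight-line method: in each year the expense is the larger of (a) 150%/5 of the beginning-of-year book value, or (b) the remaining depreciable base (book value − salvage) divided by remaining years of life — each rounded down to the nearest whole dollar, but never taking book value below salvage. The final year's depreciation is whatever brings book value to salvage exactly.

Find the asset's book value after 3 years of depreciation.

Depreciable base = $95,729 − $8,700 = $87,029.
Year 1: DB = ⌊$95,729 × 150%/5⌋ = $28,718; SL = ⌊$87,029/5⌋ = $17,405 → take DB $28,718. Book value $67,011.
Year 2: DB = ⌊$67,011 × 150%/5⌋ = $20,103; SL = ⌊$58,311/4⌋ = $14,577 → take DB $20,103. Book value $46,908.
Year 3: DB = ⌊$46,908 × 150%/5⌋ = $14,072; SL = ⌊$38,208/3⌋ = $12,736 → take DB $14,072. Book value $32,836.

$32,836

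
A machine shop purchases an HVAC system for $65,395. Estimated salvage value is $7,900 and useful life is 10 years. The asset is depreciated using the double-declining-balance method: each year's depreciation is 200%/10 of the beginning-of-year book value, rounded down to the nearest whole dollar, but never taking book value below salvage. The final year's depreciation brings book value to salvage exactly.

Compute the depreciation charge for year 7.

Depreciable base = $65,395 − $7,900 = $57,495.
Year 1: ⌊$65,395 × 200%/10⌋ = $13,079. Book value $52,316.
Year 2: ⌊$52,316 × 200%/10⌋ = $10,463. Book value $41,853.
Year 3: ⌊$41,853 × 200%/10⌋ = $8,370. Book value $33,483.
Year 4: ⌊$33,483 × 200%/10⌋ = $6,696. Book value $26,787.
Year 5: ⌊$26,787 × 200%/10⌋ = $5,357. Book value $21,430.
Year 6: ⌊$21,430 × 200%/10⌋ = $4,286. Book value $17,144.
Year 7: ⌊$17,144 × 200%/10⌋ = $3,428. Book value $13,716.

$3,428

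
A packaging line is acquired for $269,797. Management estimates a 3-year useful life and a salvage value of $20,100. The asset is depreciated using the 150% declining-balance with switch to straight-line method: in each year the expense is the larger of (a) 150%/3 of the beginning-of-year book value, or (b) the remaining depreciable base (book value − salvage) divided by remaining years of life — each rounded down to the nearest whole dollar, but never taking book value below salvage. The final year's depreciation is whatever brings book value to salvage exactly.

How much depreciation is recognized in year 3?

Depreciable base = $269,797 − $20,100 = $249,697.
Year 1: DB = ⌊$269,797 × 150%/3⌋ = $134,898; SL = ⌊$249,697/3⌋ = $83,232 → take DB $134,898. Book value $134,899.
Year 2: DB = ⌊$134,899 × 150%/3⌋ = $67,449; SL = ⌊$114,799/2⌋ = $57,399 → take DB $67,449. Book value $67,450.
Year 3 (final): $67,450 − $20,100 = $47,350. Book value $20,100.

$47,350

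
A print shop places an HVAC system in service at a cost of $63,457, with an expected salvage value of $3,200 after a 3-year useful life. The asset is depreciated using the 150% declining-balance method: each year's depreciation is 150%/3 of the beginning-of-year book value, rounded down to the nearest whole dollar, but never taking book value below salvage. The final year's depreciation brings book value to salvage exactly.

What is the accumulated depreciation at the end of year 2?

$47,592

Depreciable base = $63,457 − $3,200 = $60,257.
Year 1: ⌊$63,457 × 150%/3⌋ = $31,728. Book value $31,729.
Year 2: ⌊$31,729 × 150%/3⌋ = $15,864. Book value $15,865.
Accumulated through year 2 = $63,457 − $15,865 = $47,592.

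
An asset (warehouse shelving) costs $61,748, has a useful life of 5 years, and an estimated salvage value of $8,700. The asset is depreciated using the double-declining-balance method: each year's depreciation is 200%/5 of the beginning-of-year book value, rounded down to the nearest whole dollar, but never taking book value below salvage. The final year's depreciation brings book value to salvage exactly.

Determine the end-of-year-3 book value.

$13,338

Depreciable base = $61,748 − $8,700 = $53,048.
Year 1: ⌊$61,748 × 200%/5⌋ = $24,699. Book value $37,049.
Year 2: ⌊$37,049 × 200%/5⌋ = $14,819. Book value $22,230.
Year 3: ⌊$22,230 × 200%/5⌋ = $8,892. Book value $13,338.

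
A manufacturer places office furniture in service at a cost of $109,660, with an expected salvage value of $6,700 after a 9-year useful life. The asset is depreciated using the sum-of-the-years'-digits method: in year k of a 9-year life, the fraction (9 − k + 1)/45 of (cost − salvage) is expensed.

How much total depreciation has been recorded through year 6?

Depreciable base = $109,660 − $6,700 = $102,960.
Sum of the years' digits = 9+8+7+6+5+4+3+2+1 = 45.
Year 1: $102,960 × 9/45 = $20,592. Book value $89,068.
Year 2: $102,960 × 8/45 = $18,304. Book value $70,764.
Year 3: $102,960 × 7/45 = $16,016. Book value $54,748.
Year 4: $102,960 × 6/45 = $13,728. Book value $41,020.
Year 5: $102,960 × 5/45 = $11,440. Book value $29,580.
Year 6: $102,960 × 4/45 = $9,152. Book value $20,428.
Accumulated through year 6 = $109,660 − $20,428 = $89,232.

$89,232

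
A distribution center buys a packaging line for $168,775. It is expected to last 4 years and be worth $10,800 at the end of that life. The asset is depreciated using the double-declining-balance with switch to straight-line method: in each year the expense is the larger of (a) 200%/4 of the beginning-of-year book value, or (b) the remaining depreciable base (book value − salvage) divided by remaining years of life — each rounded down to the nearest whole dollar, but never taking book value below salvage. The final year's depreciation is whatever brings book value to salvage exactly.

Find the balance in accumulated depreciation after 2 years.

Depreciable base = $168,775 − $10,800 = $157,975.
Year 1: DB = ⌊$168,775 × 200%/4⌋ = $84,387; SL = ⌊$157,975/4⌋ = $39,493 → take DB $84,387. Book value $84,388.
Year 2: DB = ⌊$84,388 × 200%/4⌋ = $42,194; SL = ⌊$73,588/3⌋ = $24,529 → take DB $42,194. Book value $42,194.
Accumulated through year 2 = $168,775 − $42,194 = $126,581.

$126,581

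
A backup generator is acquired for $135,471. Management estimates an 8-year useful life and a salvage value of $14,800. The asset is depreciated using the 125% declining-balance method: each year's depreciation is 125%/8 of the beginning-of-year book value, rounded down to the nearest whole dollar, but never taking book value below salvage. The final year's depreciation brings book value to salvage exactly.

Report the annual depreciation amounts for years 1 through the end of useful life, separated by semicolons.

$21,167; $17,860; $15,069; $12,714; $10,728; $9,052; $7,637; $26,444

Depreciable base = $135,471 − $14,800 = $120,671.
Year 1: ⌊$135,471 × 125%/8⌋ = $21,167. Book value $114,304.
Year 2: ⌊$114,304 × 125%/8⌋ = $17,860. Book value $96,444.
Year 3: ⌊$96,444 × 125%/8⌋ = $15,069. Book value $81,375.
Year 4: ⌊$81,375 × 125%/8⌋ = $12,714. Book value $68,661.
Year 5: ⌊$68,661 × 125%/8⌋ = $10,728. Book value $57,933.
Year 6: ⌊$57,933 × 125%/8⌋ = $9,052. Book value $48,881.
Year 7: ⌊$48,881 × 125%/8⌋ = $7,637. Book value $41,244.
Year 8 (final): $41,244 − $14,800 = $26,444. Book value $14,800.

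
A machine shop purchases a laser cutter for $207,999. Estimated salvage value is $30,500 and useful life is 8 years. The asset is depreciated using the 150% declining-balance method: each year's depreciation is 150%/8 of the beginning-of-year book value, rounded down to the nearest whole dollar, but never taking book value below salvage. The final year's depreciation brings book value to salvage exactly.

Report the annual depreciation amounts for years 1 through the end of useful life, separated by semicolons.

Depreciable base = $207,999 − $30,500 = $177,499.
Year 1: ⌊$207,999 × 150%/8⌋ = $38,999. Book value $169,000.
Year 2: ⌊$169,000 × 150%/8⌋ = $31,687. Book value $137,313.
Year 3: ⌊$137,313 × 150%/8⌋ = $25,746. Book value $111,567.
Year 4: ⌊$111,567 × 150%/8⌋ = $20,918. Book value $90,649.
Year 5: ⌊$90,649 × 150%/8⌋ = $16,996. Book value $73,653.
Year 6: ⌊$73,653 × 150%/8⌋ = $13,809. Book value $59,844.
Year 7: ⌊$59,844 × 150%/8⌋ = $11,220. Book value $48,624.
Year 8 (final): $48,624 − $30,500 = $18,124. Book value $30,500.

$38,999; $31,687; $25,746; $20,918; $16,996; $13,809; $11,220; $18,124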